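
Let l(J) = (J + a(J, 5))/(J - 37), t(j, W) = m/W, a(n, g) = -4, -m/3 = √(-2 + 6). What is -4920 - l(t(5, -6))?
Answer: -59041/12 ≈ -4920.1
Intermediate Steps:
m = -6 (m = -3*√(-2 + 6) = -3*√4 = -3*2 = -6)
t(j, W) = -6/W
l(J) = (-4 + J)/(-37 + J) (l(J) = (J - 4)/(J - 37) = (-4 + J)/(-37 + J))
-4920 - l(t(5, -6)) = -4920 - (-4 - 6/(-6))/(-37 - 6/(-6)) = -4920 - (-4 - 6*(-⅙))/(-37 - 6*(-⅙)) = -4920 - (-4 + 1)/(-37 + 1) = -4920 - (-3)/(-36) = -4920 - (-1)*(-3)/36 = -4920 - 1*1/12 = -4920 - 1/12 = -59041/12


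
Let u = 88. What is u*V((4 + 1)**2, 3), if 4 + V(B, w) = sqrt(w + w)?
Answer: -352 + 88*sqrt(6) ≈ -136.44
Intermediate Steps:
V(B, w) = -4 + sqrt(2)*sqrt(w) (V(B, w) = -4 + sqrt(w + w) = -4 + sqrt(2*w) = -4 + sqrt(2)*sqrt(w))
u*V((4 + 1)**2, 3) = 88*(-4 + sqrt(2)*sqrt(3)) = 88*(-4 + sqrt(6)) = -352 + 88*sqrt(6)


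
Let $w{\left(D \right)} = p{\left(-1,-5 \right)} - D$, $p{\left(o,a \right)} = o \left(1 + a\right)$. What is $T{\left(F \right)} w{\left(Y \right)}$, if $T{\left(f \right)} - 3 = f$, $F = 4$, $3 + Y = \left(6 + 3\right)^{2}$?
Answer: $-518$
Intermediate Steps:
$Y = 78$ ($Y = -3 + \left(6 + 3\right)^{2} = -3 + 9^{2} = -3 + 81 = 78$)
$T{\left(f \right)} = 3 + f$
$w{\left(D \right)} = 4 - D$ ($w{\left(D \right)} = - (1 - 5) - D = \left(-1\right) \left(-4\right) - D = 4 - D$)
$T{\left(F \right)} w{\left(Y \right)} = \left(3 + 4\right) \left(4 - 78\right) = 7 \left(4 - 78\right) = 7 \left(-74\right) = -518$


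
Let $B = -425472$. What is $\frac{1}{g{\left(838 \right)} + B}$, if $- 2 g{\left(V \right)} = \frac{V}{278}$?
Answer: $- \frac{278}{118281635} \approx -2.3503 \cdot 10^{-6}$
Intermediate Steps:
$g{\left(V \right)} = - \frac{V}{556}$ ($g{\left(V \right)} = - \frac{V \frac{1}{278}}{2} = - \frac{\frac{1}{278} V}{2} = - \frac{V}{556}$)
$\frac{1}{g{\left(838 \right)} + B} = \frac{1}{\left(- \frac{1}{556}\right) 838 - 425472} = \frac{1}{- \frac{419}{278} - 425472} = \frac{1}{- \frac{118281635}{278}} = - \frac{278}{118281635}$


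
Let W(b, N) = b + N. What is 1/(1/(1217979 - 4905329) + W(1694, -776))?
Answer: 3687350/3384987299 ≈ 0.0010893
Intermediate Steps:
W(b, N) = N + b
1/(1/(1217979 - 4905329) + W(1694, -776)) = 1/(1/(1217979 - 4905329) + (-776 + 1694)) = 1/(1/(-3687350) + 918) = 1/(-1/3687350 + 918) = 1/(3384987299/3687350) = 3687350/3384987299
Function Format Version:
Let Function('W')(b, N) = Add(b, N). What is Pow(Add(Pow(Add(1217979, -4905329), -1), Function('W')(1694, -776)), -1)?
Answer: Rational(3687350, 3384987299) ≈ 0.0010893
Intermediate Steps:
Function('W')(b, N) = Add(N, b)
Pow(Add(Pow(Add(1217979, -4905329), -1), Function('W')(1694, -776)), -1) = Pow(Add(Pow(Add(1217979, -4905329), -1), Add(-776, 1694)), -1) = Pow(Add(Pow(-3687350, -1), 918), -1) = Pow(Add(Rational(-1, 3687350), 918), -1) = Pow(Rational(3384987299, 3687350), -1) = Rational(3687350, 3384987299)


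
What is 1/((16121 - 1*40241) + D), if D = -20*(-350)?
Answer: -1/17120 ≈ -5.8411e-5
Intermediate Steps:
D = 7000
1/((16121 - 1*40241) + D) = 1/((16121 - 1*40241) + 7000) = 1/((16121 - 40241) + 7000) = 1/(-24120 + 7000) = 1/(-17120) = -1/17120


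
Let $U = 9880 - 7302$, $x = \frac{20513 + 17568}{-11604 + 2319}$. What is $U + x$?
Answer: $\frac{23898649}{9285} \approx 2573.9$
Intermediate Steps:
$x = - \frac{38081}{9285}$ ($x = \frac{38081}{-9285} = 38081 \left(- \frac{1}{9285}\right) = - \frac{38081}{9285} \approx -4.1013$)
$U = 2578$ ($U = 9880 - 7302 = 2578$)
$U + x = 2578 - \frac{38081}{9285} = \frac{23898649}{9285}$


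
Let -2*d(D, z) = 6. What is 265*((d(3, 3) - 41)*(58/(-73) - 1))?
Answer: 1527460/73 ≈ 20924.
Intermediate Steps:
d(D, z) = -3 (d(D, z) = -½*6 = -3)
265*((d(3, 3) - 41)*(58/(-73) - 1)) = 265*((-3 - 41)*(58/(-73) - 1)) = 265*(-44*(58*(-1/73) - 1)) = 265*(-44*(-58/73 - 1)) = 265*(-44*(-131/73)) = 265*(5764/73) = 1527460/73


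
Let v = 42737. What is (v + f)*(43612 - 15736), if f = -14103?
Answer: 798201384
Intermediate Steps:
(v + f)*(43612 - 15736) = (42737 - 14103)*(43612 - 15736) = 28634*27876 = 798201384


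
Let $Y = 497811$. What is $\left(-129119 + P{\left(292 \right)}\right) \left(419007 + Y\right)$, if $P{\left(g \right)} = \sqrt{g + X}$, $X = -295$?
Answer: $-118378623342 + 916818 i \sqrt{3} \approx -1.1838 \cdot 10^{11} + 1.588 \cdot 10^{6} i$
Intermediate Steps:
$P{\left(g \right)} = \sqrt{-295 + g}$ ($P{\left(g \right)} = \sqrt{g - 295} = \sqrt{-295 + g}$)
$\left(-129119 + P{\left(292 \right)}\right) \left(419007 + Y\right) = \left(-129119 + \sqrt{-295 + 292}\right) \left(419007 + 497811\right) = \left(-129119 + \sqrt{-3}\right) 916818 = \left(-129119 + i \sqrt{3}\right) 916818 = -118378623342 + 916818 i \sqrt{3}$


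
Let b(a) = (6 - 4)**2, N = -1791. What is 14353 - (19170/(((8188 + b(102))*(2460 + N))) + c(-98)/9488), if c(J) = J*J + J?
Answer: 7773771426069/541650944 ≈ 14352.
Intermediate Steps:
b(a) = 4 (b(a) = 2**2 = 4)
c(J) = J + J**2 (c(J) = J**2 + J = J + J**2)
14353 - (19170/(((8188 + b(102))*(2460 + N))) + c(-98)/9488) = 14353 - (19170/(((8188 + 4)*(2460 - 1791))) - 98*(1 - 98)/9488) = 14353 - (19170/((8192*669)) - 98*(-97)*(1/9488)) = 14353 - (19170/5480448 + 9506*(1/9488)) = 14353 - (19170*(1/5480448) + 4753/4744) = 14353 - (3195/913408 + 4753/4744) = 14353 - 1*544573163/541650944 = 14353 - 544573163/541650944 = 7773771426069/541650944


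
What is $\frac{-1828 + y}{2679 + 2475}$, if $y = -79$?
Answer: $- \frac{1907}{5154} \approx -0.37$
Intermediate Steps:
$\frac{-1828 + y}{2679 + 2475} = \frac{-1828 - 79}{2679 + 2475} = - \frac{1907}{5154}$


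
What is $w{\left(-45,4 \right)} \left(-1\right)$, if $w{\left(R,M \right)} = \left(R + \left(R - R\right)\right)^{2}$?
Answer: $-2025$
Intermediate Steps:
$w{\left(R,M \right)} = R^{2}$ ($w{\left(R,M \right)} = \left(R + 0\right)^{2} = R^{2}$)
$w{\left(-45,4 \right)} \left(-1\right) = \left(-45\right)^{2} \left(-1\right) = 2025 \left(-1\right) = -2025$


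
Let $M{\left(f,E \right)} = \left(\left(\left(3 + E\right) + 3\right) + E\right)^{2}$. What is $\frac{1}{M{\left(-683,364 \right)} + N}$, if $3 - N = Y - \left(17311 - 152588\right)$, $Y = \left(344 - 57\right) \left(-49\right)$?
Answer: $\frac{1}{417545} \approx 2.395 \cdot 10^{-6}$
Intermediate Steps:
$Y = -14063$ ($Y = 287 \left(-49\right) = -14063$)
$N = -121211$ ($N = 3 - \left(-14063 - \left(17311 - 152588\right)\right) = 3 - \left(-14063 - -135277\right) = 3 - \left(-14063 + 135277\right) = 3 - 121214 = -121211$)
$M{\left(f,E \right)} = \left(6 + 2 E\right)^{2}$ ($M{\left(f,E \right)} = \left(\left(6 + E\right) + E\right)^{2} = \left(6 + 2 E\right)^{2}$)
$\frac{1}{M{\left(-683,364 \right)} + N} = \frac{1}{4 \left(3 + 364\right)^{2} - 121211} = \frac{1}{4 \cdot 367^{2} - 121211} = \frac{1}{4 \cdot 134689 - 121211} = \frac{1}{538756 - 121211} = \frac{1}{417545}$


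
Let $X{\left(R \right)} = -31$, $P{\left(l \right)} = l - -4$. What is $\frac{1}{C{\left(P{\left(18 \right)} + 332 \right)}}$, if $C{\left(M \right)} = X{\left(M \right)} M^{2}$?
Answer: $- \frac{1}{3884796} \approx -2.5741 \cdot 10^{-7}$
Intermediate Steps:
$P{\left(l \right)} = 4 + l$ ($P{\left(l \right)} = l + 4 = 4 + l$)
$C{\left(M \right)} = - 31 M^{2}$
$\frac{1}{C{\left(P{\left(18 \right)} + 332 \right)}} = \frac{1}{\left(-31\right) \left(\left(4 + 18\right) + 332\right)^{2}} = \frac{1}{\left(-31\right) \left(22 + 332\right)^{2}} = \frac{1}{\left(-31\right) 354^{2}} = \frac{1}{\left(-31\right) 125316} = \frac{1}{-3884796} = - \frac{1}{3884796}$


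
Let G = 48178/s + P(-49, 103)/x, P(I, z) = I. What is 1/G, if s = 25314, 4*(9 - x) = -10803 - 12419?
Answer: 147188253/278890595 ≈ 0.52776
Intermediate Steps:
x = 11629/2 (x = 9 - (-10803 - 12419)/4 = 9 - ¼*(-23222) = 9 + 11611/2 = 11629/2 ≈ 5814.5)
G = 278890595/147188253 (G = 48178/25314 - 49/11629/2 = 48178*(1/25314) - 49*2/11629 = 24089/12657 - 98/11629 = 278890595/147188253 ≈ 1.8948)
1/G = 1/(278890595/147188253) = 147188253/278890595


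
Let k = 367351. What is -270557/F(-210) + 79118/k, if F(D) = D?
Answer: 14200857041/11020530 ≈ 1288.6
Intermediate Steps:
-270557/F(-210) + 79118/k = -270557/(-210) + 79118/367351 = -270557*(-1/210) + 79118*(1/367351) = 38651/30 + 79118/367351 = 14200857041/11020530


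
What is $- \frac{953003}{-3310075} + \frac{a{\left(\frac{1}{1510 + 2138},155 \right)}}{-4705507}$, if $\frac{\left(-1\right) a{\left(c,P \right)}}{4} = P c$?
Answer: $\frac{4089738919280777}{14204929947718800} \approx 0.28791$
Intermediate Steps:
$a{\left(c,P \right)} = - 4 P c$
$- \frac{953003}{-3310075} + \frac{a{\left(\frac{1}{1510 + 2138},155 \right)}}{-4705507} = - \frac{953003}{-3310075} + \frac{\left(-4\right) 155 \frac{1}{1510 + 2138}}{-4705507} = \left(-953003\right) \left(- \frac{1}{3310075}\right) + \left(-4\right) 155 \cdot \frac{1}{3648} \left(- \frac{1}{4705507}\right) = \frac{953003}{3310075} + \left(-4\right) 155 \cdot \frac{1}{3648} \left(- \frac{1}{4705507}\right) = \frac{953003}{3310075} - - \frac{155}{4291422384} = \frac{953003}{3310075} + \frac{155}{4291422384} = \frac{4089738919280777}{14204929947718800}$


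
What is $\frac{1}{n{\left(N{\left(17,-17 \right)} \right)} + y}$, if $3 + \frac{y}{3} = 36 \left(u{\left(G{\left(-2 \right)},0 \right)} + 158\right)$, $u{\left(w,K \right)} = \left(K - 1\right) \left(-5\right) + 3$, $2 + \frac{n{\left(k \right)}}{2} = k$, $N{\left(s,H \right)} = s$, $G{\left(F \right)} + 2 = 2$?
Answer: $\frac{1}{17949} \approx 5.5713 \cdot 10^{-5}$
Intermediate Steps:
$G{\left(F \right)} = 0$ ($G{\left(F \right)} = -2 + 2 = 0$)
$n{\left(k \right)} = -4 + 2 k$
$u{\left(w,K \right)} = 8 - 5 K$ ($u{\left(w,K \right)} = \left(-1 + K\right) \left(-5\right) + 3 = \left(5 - 5 K\right) + 3 = 8 - 5 K$)
$y = 17919$ ($y = -9 + 3 \cdot 36 \left(\left(8 - 0\right) + 158\right) = -9 + 3 \cdot 36 \left(\left(8 + 0\right) + 158\right) = -9 + 3 \cdot 36 \left(8 + 158\right) = -9 + 3 \cdot 36 \cdot 166 = -9 + 3 \cdot 5976 = -9 + 17928 = 17919$)
$\frac{1}{n{\left(N{\left(17,-17 \right)} \right)} + y} = \frac{1}{\left(-4 + 2 \cdot 17\right) + 17919} = \frac{1}{\left(-4 + 34\right) + 17919} = \frac{1}{30 + 17919} = \frac{1}{17949}$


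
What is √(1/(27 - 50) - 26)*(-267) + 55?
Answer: 55 - 267*I*√13777/23 ≈ 55.0 - 1362.6*I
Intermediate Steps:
√(1/(27 - 50) - 26)*(-267) + 55 = √(1/(-23) - 26)*(-267) + 55 = √(-1/23 - 26)*(-267) + 55 = √(-599/23)*(-267) + 55 = (I*√13777/23)*(-267) + 55 = -267*I*√13777/23 + 55 = 55 - 267*I*√13777/23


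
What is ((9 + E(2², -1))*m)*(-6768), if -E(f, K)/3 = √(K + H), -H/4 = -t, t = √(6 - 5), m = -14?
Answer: 852768 - 284256*√3 ≈ 3.6042e+5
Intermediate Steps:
t = 1 (t = √1 = 1)
H = 4 (H = -(-4) = -4*(-1) = 4)
E(f, K) = -3*√(4 + K) (E(f, K) = -3*√(K + 4) = -3*√(4 + K))
((9 + E(2², -1))*m)*(-6768) = ((9 - 3*√(4 - 1))*(-14))*(-6768) = ((9 - 3*√3)*(-14))*(-6768) = (-126 + 42*√3)*(-6768) = 852768 - 284256*√3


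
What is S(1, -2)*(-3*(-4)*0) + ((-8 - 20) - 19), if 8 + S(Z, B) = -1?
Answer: -47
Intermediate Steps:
S(Z, B) = -9 (S(Z, B) = -8 - 1 = -9)
S(1, -2)*(-3*(-4)*0) + ((-8 - 20) - 19) = -9*(-3*(-4))*0 + ((-8 - 20) - 19) = -108*0 + (-28 - 19) = -9*0 - 47 = 0 - 47 = -47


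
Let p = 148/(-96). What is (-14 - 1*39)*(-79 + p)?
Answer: 102449/24 ≈ 4268.7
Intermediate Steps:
p = -37/24 (p = 148*(-1/96) = -37/24 ≈ -1.5417)
(-14 - 1*39)*(-79 + p) = (-14 - 1*39)*(-79 - 37/24) = (-14 - 39)*(-1933/24) = -53*(-1933/24) = 102449/24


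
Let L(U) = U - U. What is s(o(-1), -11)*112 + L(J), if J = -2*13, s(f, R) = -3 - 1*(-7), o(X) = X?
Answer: 448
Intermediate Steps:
s(f, R) = 4 (s(f, R) = -3 + 7 = 4)
J = -26
L(U) = 0
s(o(-1), -11)*112 + L(J) = 4*112 + 0 = 448 + 0 = 448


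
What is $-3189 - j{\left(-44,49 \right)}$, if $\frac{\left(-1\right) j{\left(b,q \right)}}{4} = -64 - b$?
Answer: $-3269$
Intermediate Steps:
$j{\left(b,q \right)} = 256 + 4 b$ ($j{\left(b,q \right)} = - 4 \left(-64 - b\right) = 256 + 4 b$)
$-3189 - j{\left(-44,49 \right)} = -3189 - \left(256 + 4 \left(-44\right)\right) = -3189 - \left(256 - 176\right) = -3189 - 80 = -3269$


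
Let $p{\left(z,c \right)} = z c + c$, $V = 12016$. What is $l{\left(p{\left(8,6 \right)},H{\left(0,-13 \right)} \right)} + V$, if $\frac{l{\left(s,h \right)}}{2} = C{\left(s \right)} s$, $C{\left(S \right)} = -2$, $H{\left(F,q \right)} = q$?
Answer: $11800$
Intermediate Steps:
$p{\left(z,c \right)} = c + c z$ ($p{\left(z,c \right)} = c z + c = c + c z$)
$l{\left(s,h \right)} = - 4 s$ ($l{\left(s,h \right)} = 2 \left(- 2 s\right) = - 4 s$)
$l{\left(p{\left(8,6 \right)},H{\left(0,-13 \right)} \right)} + V = - 4 \cdot 6 \left(1 + 8\right) + 12016 = - 4 \cdot 6 \cdot 9 + 12016 = \left(-4\right) 54 + 12016 = -216 + 12016 = 11800$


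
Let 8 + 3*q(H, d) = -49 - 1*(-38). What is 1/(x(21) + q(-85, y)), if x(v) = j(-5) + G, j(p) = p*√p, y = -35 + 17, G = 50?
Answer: 393/18286 + 45*I*√5/18286 ≈ 0.021492 + 0.0055027*I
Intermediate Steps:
y = -18
j(p) = p^(3/2)
q(H, d) = -19/3 (q(H, d) = -8/3 + (-49 - 1*(-38))/3 = -8/3 + (-49 + 38)/3 = -8/3 + (⅓)*(-11) = -8/3 - 11/3 = -19/3)
x(v) = 50 - 5*I*√5 (x(v) = (-5)^(3/2) + 50 = -5*I*√5 + 50 = 50 - 5*I*√5)
1/(x(21) + q(-85, y)) = 1/((50 - 5*I*√5) - 19/3) = 1/(131/3 - 5*I*√5)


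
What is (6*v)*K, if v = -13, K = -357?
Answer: 27846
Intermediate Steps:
(6*v)*K = (6*(-13))*(-357) = -78*(-357) = 27846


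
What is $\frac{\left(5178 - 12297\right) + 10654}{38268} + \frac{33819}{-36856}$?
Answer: $- \frac{290974883}{352601352} \approx -0.82522$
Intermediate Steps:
$\frac{\left(5178 - 12297\right) + 10654}{38268} + \frac{33819}{-36856} = \left(-7119 + 10654\right) \frac{1}{38268} + 33819 \left(- \frac{1}{36856}\right) = 3535 \cdot \frac{1}{38268} - \frac{33819}{36856} = \frac{3535}{38268} - \frac{33819}{36856} = - \frac{290974883}{352601352}$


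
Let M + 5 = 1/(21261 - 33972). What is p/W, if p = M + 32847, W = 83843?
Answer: 417454661/1065728373 ≈ 0.39171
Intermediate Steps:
M = -63556/12711 (M = -5 + 1/(21261 - 33972) = -5 + 1/(-12711) = -5 - 1/12711 = -63556/12711 ≈ -5.0001)
p = 417454661/12711 (p = -63556/12711 + 32847 = 417454661/12711 ≈ 32842.)
p/W = (417454661/12711)/83843 = (417454661/12711)*(1/83843) = 417454661/1065728373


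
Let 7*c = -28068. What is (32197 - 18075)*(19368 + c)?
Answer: 1518227976/7 ≈ 2.1689e+8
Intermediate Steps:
c = -28068/7 (c = (⅐)*(-28068) = -28068/7 ≈ -4009.7)
(32197 - 18075)*(19368 + c) = (32197 - 18075)*(19368 - 28068/7) = 14122*(107508/7) = 1518227976/7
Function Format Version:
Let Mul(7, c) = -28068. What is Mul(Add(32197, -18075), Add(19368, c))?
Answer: Rational(1518227976, 7) ≈ 2.1689e+8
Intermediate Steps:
c = Rational(-28068, 7) (c = Mul(Rational(1, 7), -28068) = Rational(-28068, 7) ≈ -4009.7)
Mul(Add(32197, -18075), Add(19368, c)) = Mul(Add(32197, -18075), Add(19368, Rational(-28068, 7))) = Mul(14122, Rational(107508, 7)) = Rational(1518227976, 7)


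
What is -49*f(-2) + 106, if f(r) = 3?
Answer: -41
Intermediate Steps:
-49*f(-2) + 106 = -49*3 + 106 = -147 + 106 = -41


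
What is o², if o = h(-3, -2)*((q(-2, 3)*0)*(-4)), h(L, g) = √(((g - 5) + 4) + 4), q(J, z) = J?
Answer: 0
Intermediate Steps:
h(L, g) = √(3 + g) (h(L, g) = √(((-5 + g) + 4) + 4) = √((-1 + g) + 4) = √(3 + g))
o = 0 (o = √(3 - 2)*(-2*0*(-4)) = √1*(0*(-4)) = 1*0 = 0)
o² = 0² = 0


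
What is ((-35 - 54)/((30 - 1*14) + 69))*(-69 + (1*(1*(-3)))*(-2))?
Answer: 5607/85 ≈ 65.965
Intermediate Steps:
((-35 - 54)/((30 - 1*14) + 69))*(-69 + (1*(1*(-3)))*(-2)) = (-89/((30 - 14) + 69))*(-69 + (1*(-3))*(-2)) = (-89/(16 + 69))*(-69 - 3*(-2)) = (-89/85)*(-69 + 6) = -89*1/85*(-63) = -89/85*(-63) = 5607/85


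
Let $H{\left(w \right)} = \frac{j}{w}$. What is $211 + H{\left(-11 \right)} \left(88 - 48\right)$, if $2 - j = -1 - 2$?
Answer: $\frac{2121}{11} \approx 192.82$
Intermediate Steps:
$j = 5$ ($j = 2 - \left(-1 - 2\right) = 2 - -3 = 2 + 3 = 5$)
$H{\left(w \right)} = \frac{5}{w}$
$211 + H{\left(-11 \right)} \left(88 - 48\right) = 211 + \frac{5}{-11} \left(88 - 48\right) = 211 + 5 \left(- \frac{1}{11}\right) 40 = 211 - \frac{200}{11} = \frac{2121}{11}$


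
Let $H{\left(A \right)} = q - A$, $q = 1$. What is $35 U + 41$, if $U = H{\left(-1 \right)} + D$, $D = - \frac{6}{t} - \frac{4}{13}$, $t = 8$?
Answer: $\frac{3847}{52} \approx 73.981$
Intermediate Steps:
$H{\left(A \right)} = 1 - A$
$D = - \frac{55}{52}$ ($D = - \frac{6}{8} - \frac{4}{13} = \left(-6\right) \frac{1}{8} - \frac{4}{13} = - \frac{3}{4} - \frac{4}{13} = - \frac{55}{52} \approx -1.0577$)
$U = \frac{49}{52}$ ($U = \left(1 - -1\right) - \frac{55}{52} = \left(1 + 1\right) - \frac{55}{52} = 2 - \frac{55}{52} = \frac{49}{52} \approx 0.94231$)
$35 U + 41 = 35 \cdot \frac{49}{52} + 41 = \frac{1715}{52} + 41 = \frac{3847}{52}$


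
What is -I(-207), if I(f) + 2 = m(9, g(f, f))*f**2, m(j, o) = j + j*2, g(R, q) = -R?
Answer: -1156921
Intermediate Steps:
m(j, o) = 3*j (m(j, o) = j + 2*j = 3*j)
I(f) = -2 + 27*f**2 (I(f) = -2 + (3*9)*f**2 = -2 + 27*f**2)
-I(-207) = -(-2 + 27*(-207)**2) = -(-2 + 27*42849) = -(-2 + 1156923) = -1*1156921 = -1156921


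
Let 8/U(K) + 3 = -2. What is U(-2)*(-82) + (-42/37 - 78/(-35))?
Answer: 34264/259 ≈ 132.29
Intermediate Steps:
U(K) = -8/5 (U(K) = 8/(-3 - 2) = 8/(-5) = 8*(-1/5) = -8/5)
U(-2)*(-82) + (-42/37 - 78/(-35)) = -8/5*(-82) + (-42/37 - 78/(-35)) = 656/5 + (-42*1/37 - 78*(-1/35)) = 656/5 + (-42/37 + 78/35) = 656/5 + 1416/1295 = 34264/259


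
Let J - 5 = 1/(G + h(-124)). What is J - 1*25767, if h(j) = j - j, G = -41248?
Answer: -1062630977/41248 ≈ -25762.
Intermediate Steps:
h(j) = 0
J = 206239/41248 (J = 5 + 1/(-41248 + 0) = 5 + 1/(-41248) = 5 - 1/41248 = 206239/41248 ≈ 5.0000)
J - 1*25767 = 206239/41248 - 1*25767 = 206239/41248 - 25767 = -1062630977/41248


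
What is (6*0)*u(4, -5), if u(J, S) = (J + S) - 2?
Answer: 0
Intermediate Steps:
u(J, S) = -2 + J + S
(6*0)*u(4, -5) = (6*0)*(-2 + 4 - 5) = 0*(-3) = 0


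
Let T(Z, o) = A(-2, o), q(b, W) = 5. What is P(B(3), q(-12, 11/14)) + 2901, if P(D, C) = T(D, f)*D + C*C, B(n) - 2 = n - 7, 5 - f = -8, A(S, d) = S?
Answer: 2930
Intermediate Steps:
f = 13 (f = 5 - 1*(-8) = 5 + 8 = 13)
T(Z, o) = -2
B(n) = -5 + n (B(n) = 2 + (n - 7) = 2 + (-7 + n) = -5 + n)
P(D, C) = C**2 - 2*D (P(D, C) = -2*D + C*C = -2*D + C**2 = C**2 - 2*D)
P(B(3), q(-12, 11/14)) + 2901 = (5**2 - 2*(-5 + 3)) + 2901 = (25 - 2*(-2)) + 2901 = (25 + 4) + 2901 = 29 + 2901 = 2930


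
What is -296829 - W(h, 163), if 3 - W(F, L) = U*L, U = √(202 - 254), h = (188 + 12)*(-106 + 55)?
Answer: -296832 + 326*I*√13 ≈ -2.9683e+5 + 1175.4*I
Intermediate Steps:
h = -10200 (h = 200*(-51) = -10200)
U = 2*I*√13 (U = √(-52) = 2*I*√13 ≈ 7.2111*I)
W(F, L) = 3 - 2*I*L*√13 (W(F, L) = 3 - 2*I*√13*L = 3 - 2*I*L*√13)
-296829 - W(h, 163) = -296829 - (3 - 2*I*163*√13) = -296829 - (3 - 326*I*√13) = -296829 + (-3 + 326*I*√13) = -296832 + 326*I*√13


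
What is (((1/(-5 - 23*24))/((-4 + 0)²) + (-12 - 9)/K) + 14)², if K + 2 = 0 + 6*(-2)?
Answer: 27773889025/115605504 ≈ 240.25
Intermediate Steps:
K = -14 (K = -2 + (0 + 6*(-2)) = -2 + (0 - 12) = -2 - 12 = -14)
(((1/(-5 - 23*24))/((-4 + 0)²) + (-12 - 9)/K) + 14)² = (((1/(-5 - 23*24))/((-4 + 0)²) + (-12 - 9)/(-14)) + 14)² = ((((1/24)/(-28))/((-4)²) - 21*(-1/14)) + 14)² = ((-1/28*1/24/16 + 3/2) + 14)² = ((-1/672*1/16 + 3/2) + 14)² = ((-1/10752 + 3/2) + 14)² = (16127/10752 + 14)² = (166655/10752)² = 27773889025/115605504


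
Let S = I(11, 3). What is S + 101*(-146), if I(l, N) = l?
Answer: -14735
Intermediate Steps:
S = 11
S + 101*(-146) = 11 + 101*(-146) = 11 - 14746 = -14735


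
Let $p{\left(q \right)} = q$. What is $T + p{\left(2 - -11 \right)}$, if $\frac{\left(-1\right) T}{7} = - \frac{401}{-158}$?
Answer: $- \frac{753}{158} \approx -4.7658$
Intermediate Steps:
$T = - \frac{2807}{158}$ ($T = - 7 \left(- \frac{401}{-158}\right) = - 7 \left(\left(-401\right) \left(- \frac{1}{158}\right)\right) = \left(-7\right) \frac{401}{158} = - \frac{2807}{158} \approx -17.766$)
$T + p{\left(2 - -11 \right)} = - \frac{2807}{158} + \left(2 - -11\right) = - \frac{2807}{158} + \left(2 + 11\right) = - \frac{2807}{158} + 13 = - \frac{753}{158}$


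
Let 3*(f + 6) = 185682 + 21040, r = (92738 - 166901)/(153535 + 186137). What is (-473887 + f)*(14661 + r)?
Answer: -2016770718794251/339672 ≈ -5.9374e+9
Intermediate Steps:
r = -24721/113224 (r = -74163/339672 = -74163*1/339672 = -24721/113224 ≈ -0.21834)
f = 206704/3 (f = -6 + (185682 + 21040)/3 = -6 + (1/3)*206722 = -6 + 206722/3 = 206704/3 ≈ 68901.)
(-473887 + f)*(14661 + r) = (-473887 + 206704/3)*(14661 - 24721/113224) = -1214957/3*1659952343/113224 = -2016770718794251/339672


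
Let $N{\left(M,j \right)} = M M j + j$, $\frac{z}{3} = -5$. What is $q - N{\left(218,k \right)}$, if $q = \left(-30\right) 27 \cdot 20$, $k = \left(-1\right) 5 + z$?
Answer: $934300$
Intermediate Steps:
$z = -15$ ($z = 3 \left(-5\right) = -15$)
$k = -20$ ($k = \left(-1\right) 5 - 15 = -5 - 15 = -20$)
$N{\left(M,j \right)} = j + j M^{2}$ ($N{\left(M,j \right)} = M^{2} j + j = j M^{2} + j = j + j M^{2}$)
$q = -16200$ ($q = \left(-810\right) 20 = -16200$)
$q - N{\left(218,k \right)} = -16200 - - 20 \left(1 + 218^{2}\right) = -16200 - - 20 \left(1 + 47524\right) = -16200 - \left(-20\right) 47525 = -16200 - -950500 = -16200 + 950500 = 934300$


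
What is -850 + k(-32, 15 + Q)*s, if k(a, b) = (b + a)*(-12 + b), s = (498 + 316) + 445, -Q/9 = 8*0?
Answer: -65059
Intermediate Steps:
Q = 0 (Q = -72*0 = -9*0 = 0)
s = 1259 (s = 814 + 445 = 1259)
k(a, b) = (-12 + b)*(a + b) (k(a, b) = (a + b)*(-12 + b) = (-12 + b)*(a + b))
-850 + k(-32, 15 + Q)*s = -850 + ((15 + 0)**2 - 12*(-32) - 12*(15 + 0) - 32*(15 + 0))*1259 = -850 + (15**2 + 384 - 12*15 - 32*15)*1259 = -850 + (225 + 384 - 180 - 480)*1259 = -850 - 51*1259 = -850 - 64209 = -65059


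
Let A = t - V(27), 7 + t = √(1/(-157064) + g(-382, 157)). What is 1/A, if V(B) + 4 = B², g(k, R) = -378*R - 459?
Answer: -114970848/93551873257 - 2*I*√368833882849586/93551873257 ≈ -0.001229 - 0.00041058*I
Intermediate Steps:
g(k, R) = -459 - 378*R
t = -7 + I*√368833882849586/78532 (t = -7 + √(1/(-157064) + (-459 - 378*157)) = -7 + √(-1/157064 + (-459 - 59346)) = -7 + √(-1/157064 - 59805) = -7 + √(-9393212521/157064) = -7 + I*√368833882849586/78532 ≈ -7.0 + 244.55*I)
V(B) = -4 + B²
A = -732 + I*√368833882849586/78532 (A = (-7 + I*√368833882849586/78532) - (-4 + 27²) = (-7 + I*√368833882849586/78532) - (-4 + 729) = (-7 + I*√368833882849586/78532) - 1*725 = (-7 + I*√368833882849586/78532) - 725 = -732 + I*√368833882849586/78532 ≈ -732.0 + 244.55*I)
1/A = 1/(-732 + I*√368833882849586/78532)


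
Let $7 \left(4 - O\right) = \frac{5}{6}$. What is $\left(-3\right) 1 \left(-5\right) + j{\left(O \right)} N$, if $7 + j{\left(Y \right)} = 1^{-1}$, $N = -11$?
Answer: $81$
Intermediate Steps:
$O = \frac{163}{42}$ ($O = 4 - \frac{5 \cdot \frac{1}{6}}{7} = 4 - \frac{5}{42} = \frac{163}{42} \approx 3.881$)
$j{\left(Y \right)} = -6$ ($j{\left(Y \right)} = -7 + 1^{-1} = -7 + 1 = -6$)
$\left(-3\right) 1 \left(-5\right) + j{\left(O \right)} N = \left(-3\right) 1 \left(-5\right) - -66 = \left(-3\right) \left(-5\right) + 66 = 15 + 66 = 81$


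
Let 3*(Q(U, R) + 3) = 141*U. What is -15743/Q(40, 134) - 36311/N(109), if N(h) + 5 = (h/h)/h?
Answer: 7420412231/1021088 ≈ 7267.2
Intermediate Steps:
Q(U, R) = -3 + 47*U (Q(U, R) = -3 + (141*U)/3 = -3 + 47*U)
N(h) = -5 + 1/h (N(h) = -5 + (h/h)/h = -5 + 1/h)
-15743/Q(40, 134) - 36311/N(109) = -15743/(-3 + 47*40) - 36311/(-5 + 1/109) = -15743/(-3 + 1880) - 36311/(-5 + 1/109) = -15743/1877 - 36311/(-544/109) = -15743*1/1877 - 36311*(-109/544) = -15743/1877 + 3957899/544 = 7420412231/1021088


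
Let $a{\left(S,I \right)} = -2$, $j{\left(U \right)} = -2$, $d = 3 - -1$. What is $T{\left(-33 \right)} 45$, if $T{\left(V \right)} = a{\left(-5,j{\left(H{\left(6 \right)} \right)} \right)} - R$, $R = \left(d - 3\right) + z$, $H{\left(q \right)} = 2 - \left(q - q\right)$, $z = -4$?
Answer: $45$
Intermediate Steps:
$H{\left(q \right)} = 2$ ($H{\left(q \right)} = 2 - 0 = 2 + 0 = 2$)
$d = 4$ ($d = 3 + 1 = 4$)
$R = -3$ ($R = \left(4 - 3\right) - 4 = 1 - 4 = -3$)
$T{\left(V \right)} = 1$ ($T{\left(V \right)} = -2 - -3 = -2 + 3 = 1$)
$T{\left(-33 \right)} 45 = 1 \cdot 45 = 45$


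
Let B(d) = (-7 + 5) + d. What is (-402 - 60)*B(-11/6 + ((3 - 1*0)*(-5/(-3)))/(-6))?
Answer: 2156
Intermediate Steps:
B(d) = -2 + d
(-402 - 60)*B(-11/6 + ((3 - 1*0)*(-5/(-3)))/(-6)) = (-402 - 60)*(-2 + (-11/6 + ((3 - 1*0)*(-5/(-3)))/(-6))) = -462*(-2 + (-11*⅙ + ((3 + 0)*(-5*(-⅓)))*(-⅙))) = -462*(-2 + (-11/6 + (3*(5/3))*(-⅙))) = -462*(-2 + (-11/6 + 5*(-⅙))) = -462*(-2 + (-11/6 - ⅚)) = -462*(-2 - 8/3) = -462*(-14/3) = 2156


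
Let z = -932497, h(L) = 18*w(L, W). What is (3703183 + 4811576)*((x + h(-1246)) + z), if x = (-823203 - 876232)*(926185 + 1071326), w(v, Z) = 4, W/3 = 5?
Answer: -28904550336125320890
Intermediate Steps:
W = 15 (W = 3*5 = 15)
h(L) = 72 (h(L) = 18*4 = 72)
x = -3394640106285 (x = -1699435*1997511 = -3394640106285)
(3703183 + 4811576)*((x + h(-1246)) + z) = (3703183 + 4811576)*((-3394640106285 + 72) - 932497) = 8514759*(-3394640106213 - 932497) = 8514759*(-3394641038710) = -28904550336125320890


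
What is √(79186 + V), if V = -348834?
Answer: 4*I*√16853 ≈ 519.28*I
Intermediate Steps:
√(79186 + V) = √(79186 - 348834) = √(-269648) = 4*I*√16853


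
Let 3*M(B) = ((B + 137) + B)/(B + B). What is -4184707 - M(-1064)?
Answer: -26715171479/6384 ≈ -4.1847e+6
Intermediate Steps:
M(B) = (137 + 2*B)/(6*B) (M(B) = (((B + 137) + B)/(B + B))/3 = (((137 + B) + B)/((2*B)))/3 = ((137 + 2*B)*(1/(2*B)))/3 = ((137 + 2*B)/(2*B))/3 = (137 + 2*B)/(6*B))
-4184707 - M(-1064) = -4184707 - (137 + 2*(-1064))/(6*(-1064)) = -4184707 - (-1)*(137 - 2128)/(6*1064) = -4184707 - (-1)*(-1991)/(6*1064) = -4184707 - 1*1991/6384 = -4184707 - 1991/6384 = -26715171479/6384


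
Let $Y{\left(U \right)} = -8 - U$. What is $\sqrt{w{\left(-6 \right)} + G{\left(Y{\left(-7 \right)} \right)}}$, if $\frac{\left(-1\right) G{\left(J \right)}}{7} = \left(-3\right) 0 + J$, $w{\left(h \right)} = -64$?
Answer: $i \sqrt{57} \approx 7.5498 i$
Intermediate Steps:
$G{\left(J \right)} = - 7 J$ ($G{\left(J \right)} = - 7 \left(\left(-3\right) 0 + J\right) = - 7 \left(0 + J\right) = - 7 J$)
$\sqrt{w{\left(-6 \right)} + G{\left(Y{\left(-7 \right)} \right)}} = \sqrt{-64 - 7 \left(-8 - -7\right)} = \sqrt{-64 - 7 \left(-8 + 7\right)} = \sqrt{-64 - -7} = \sqrt{-64 + 7} = \sqrt{-57} = i \sqrt{57}$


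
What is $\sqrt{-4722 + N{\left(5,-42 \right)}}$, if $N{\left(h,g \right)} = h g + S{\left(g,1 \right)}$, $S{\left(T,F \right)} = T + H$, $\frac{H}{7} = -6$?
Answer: $2 i \sqrt{1254} \approx 70.824 i$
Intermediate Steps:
$H = -42$ ($H = 7 \left(-6\right) = -42$)
$S{\left(T,F \right)} = -42 + T$ ($S{\left(T,F \right)} = T - 42 = -42 + T$)
$N{\left(h,g \right)} = -42 + g + g h$ ($N{\left(h,g \right)} = h g + \left(-42 + g\right) = g h + \left(-42 + g\right) = -42 + g + g h$)
$\sqrt{-4722 + N{\left(5,-42 \right)}} = \sqrt{-4722 - 294} = \sqrt{-5016} = 2 i \sqrt{1254}$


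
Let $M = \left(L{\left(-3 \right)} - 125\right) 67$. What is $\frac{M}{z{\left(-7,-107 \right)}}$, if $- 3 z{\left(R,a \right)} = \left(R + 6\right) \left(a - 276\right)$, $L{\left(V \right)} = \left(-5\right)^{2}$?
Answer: $\frac{20100}{383} \approx 52.48$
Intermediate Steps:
$L{\left(V \right)} = 25$
$M = -6700$ ($M = \left(25 - 125\right) 67 = \left(-100\right) 67 = -6700$)
$z{\left(R,a \right)} = - \frac{\left(-276 + a\right) \left(6 + R\right)}{3}$ ($z{\left(R,a \right)} = - \frac{\left(R + 6\right) \left(a - 276\right)}{3} = - \frac{\left(6 + R\right) \left(-276 + a\right)}{3} = - \frac{\left(-276 + a\right) \left(6 + R\right)}{3}$)
$\frac{M}{z{\left(-7,-107 \right)}} = - \frac{6700}{552 - -214 + 92 \left(-7\right) - \left(- \frac{7}{3}\right) \left(-107\right)} = - \frac{6700}{552 + 214 - 644 - \frac{749}{3}} = - \frac{6700}{- \frac{383}{3}} = \left(-6700\right) \left(- \frac{3}{383}\right) = \frac{20100}{383}$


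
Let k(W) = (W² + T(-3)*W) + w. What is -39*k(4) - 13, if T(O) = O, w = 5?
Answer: -364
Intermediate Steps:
k(W) = 5 + W² - 3*W (k(W) = (W² - 3*W) + 5 = 5 + W² - 3*W)
-39*k(4) - 13 = -39*(5 + 4² - 3*4) - 13 = -39*(5 + 16 - 12) - 13 = -39*9 - 13 = -351 - 13 = -364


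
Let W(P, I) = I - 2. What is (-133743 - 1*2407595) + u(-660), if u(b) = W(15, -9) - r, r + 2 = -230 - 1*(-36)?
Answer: -2541153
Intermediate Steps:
r = -196 (r = -2 + (-230 - 1*(-36)) = -2 + (-230 + 36) = -2 - 194 = -196)
W(P, I) = -2 + I
u(b) = 185 (u(b) = (-2 - 9) - 1*(-196) = -11 + 196 = 185)
(-133743 - 1*2407595) + u(-660) = (-133743 - 1*2407595) + 185 = (-133743 - 2407595) + 185 = -2541338 + 185 = -2541153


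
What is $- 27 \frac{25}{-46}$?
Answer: $\frac{675}{46} \approx 14.674$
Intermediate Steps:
$- 27 \frac{25}{-46} = - 27 \cdot 25 \left(- \frac{1}{46}\right) = \left(-27\right) \left(- \frac{25}{46}\right) = \frac{675}{46}$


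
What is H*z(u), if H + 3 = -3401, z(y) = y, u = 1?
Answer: -3404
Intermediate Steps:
H = -3404 (H = -3 - 3401 = -3404)
H*z(u) = -3404*1 = -3404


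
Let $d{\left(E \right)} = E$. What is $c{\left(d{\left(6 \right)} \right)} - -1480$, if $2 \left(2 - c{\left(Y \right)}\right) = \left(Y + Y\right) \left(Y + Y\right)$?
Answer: $1410$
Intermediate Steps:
$c{\left(Y \right)} = 2 - 2 Y^{2}$ ($c{\left(Y \right)} = 2 - \frac{\left(Y + Y\right) \left(Y + Y\right)}{2} = 2 - \frac{2 Y 2 Y}{2} = 2 - \frac{4 Y^{2}}{2} = 2 - 2 Y^{2}$)
$c{\left(d{\left(6 \right)} \right)} - -1480 = \left(2 - 2 \cdot 6^{2}\right) - -1480 = \left(2 - 72\right) + 1480 = -70 + 1480 = 1410$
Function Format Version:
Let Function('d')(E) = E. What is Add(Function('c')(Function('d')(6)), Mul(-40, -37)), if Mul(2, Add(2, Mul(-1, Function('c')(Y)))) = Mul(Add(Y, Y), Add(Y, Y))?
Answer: 1410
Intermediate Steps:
Function('c')(Y) = Add(2, Mul(-2, Pow(Y, 2))) (Function('c')(Y) = Add(2, Mul(Rational(-1, 2), Mul(Add(Y, Y), Add(Y, Y)))) = Add(2, Mul(Rational(-1, 2), Mul(Mul(2, Y), Mul(2, Y)))) = Add(2, Mul(Rational(-1, 2), Mul(4, Pow(Y, 2)))) = Add(2, Mul(-2, Pow(Y, 2))))
Add(Function('c')(Function('d')(6)), Mul(-40, -37)) = Add(Add(2, Mul(-2, Pow(6, 2))), Mul(-40, -37)) = Add(Add(2, Mul(-2, 36)), 1480) = Add(Add(2, -72), 1480) = Add(-70, 1480) = 1410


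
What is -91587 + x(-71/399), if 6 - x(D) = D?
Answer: -36540748/399 ≈ -91581.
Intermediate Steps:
x(D) = 6 - D
-91587 + x(-71/399) = -91587 + (6 - (-71)/399) = -91587 + (6 - 1*(-71/399)) = -91587 + (6 + 71/399) = -91587 + 2465/399 = -36540748/399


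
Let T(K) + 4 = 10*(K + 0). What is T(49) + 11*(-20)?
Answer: 266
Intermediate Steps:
T(K) = -4 + 10*K (T(K) = -4 + 10*(K + 0) = -4 + 10*K)
T(49) + 11*(-20) = (-4 + 10*49) + 11*(-20) = (-4 + 490) - 220 = 486 - 220 = 266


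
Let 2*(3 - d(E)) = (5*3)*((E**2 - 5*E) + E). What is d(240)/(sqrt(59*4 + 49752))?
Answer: -424797*sqrt(12497)/24994 ≈ -1900.0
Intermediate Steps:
d(E) = 3 + 30*E - 15*E**2/2 (d(E) = 3 - 5*3*((E**2 - 5*E) + E)/2 = 3 - 15*(E**2 - 4*E)/2 = 3 - (-60*E + 15*E**2)/2 = 3 + (30*E - 15*E**2/2) = 3 + 30*E - 15*E**2/2)
d(240)/(sqrt(59*4 + 49752)) = (3 + 30*240 - 15/2*240**2)/(sqrt(59*4 + 49752)) = (3 + 7200 - 15/2*57600)/(sqrt(236 + 49752)) = (3 + 7200 - 432000)/(sqrt(49988)) = -424797*sqrt(12497)/24994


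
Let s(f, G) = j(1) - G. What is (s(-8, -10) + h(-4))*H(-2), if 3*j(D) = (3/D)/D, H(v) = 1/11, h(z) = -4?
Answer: 7/11 ≈ 0.63636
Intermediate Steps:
H(v) = 1/11
j(D) = D**(-2) (j(D) = ((3/D)/D)/3 = (3/D**2)/3 = D**(-2))
s(f, G) = 1 - G (s(f, G) = 1**(-2) - G = 1 - G)
(s(-8, -10) + h(-4))*H(-2) = ((1 - 1*(-10)) - 4)*(1/11) = ((1 + 10) - 4)*(1/11) = (11 - 4)*(1/11) = 7*(1/11) = 7/11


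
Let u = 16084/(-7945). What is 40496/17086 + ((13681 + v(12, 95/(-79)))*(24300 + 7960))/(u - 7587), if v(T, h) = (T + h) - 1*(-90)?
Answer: -2383878162522144192/40692778960703 ≈ -58582.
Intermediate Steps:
u = -16084/7945 (u = 16084*(-1/7945) = -16084/7945 ≈ -2.0244)
v(T, h) = 90 + T + h (v(T, h) = (T + h) + 90 = 90 + T + h)
40496/17086 + ((13681 + v(12, 95/(-79)))*(24300 + 7960))/(u - 7587) = 40496/17086 + ((13681 + (90 + 12 + 95/(-79)))*(24300 + 7960))/(-16084/7945 - 7587) = 40496*(1/17086) + ((13681 + (90 + 12 + 95*(-1/79)))*32260)/(-60294799/7945) = 20248/8543 + ((13681 + (90 + 12 - 95/79))*32260)*(-7945/60294799) = 20248/8543 + ((13681 + 7963/79)*32260)*(-7945/60294799) = 20248/8543 + ((1088762/79)*32260)*(-7945/60294799) = 20248/8543 + (35123462120/79)*(-7945/60294799) = 20248/8543 - 279055906543400/4763289121 = -2383878162522144192/40692778960703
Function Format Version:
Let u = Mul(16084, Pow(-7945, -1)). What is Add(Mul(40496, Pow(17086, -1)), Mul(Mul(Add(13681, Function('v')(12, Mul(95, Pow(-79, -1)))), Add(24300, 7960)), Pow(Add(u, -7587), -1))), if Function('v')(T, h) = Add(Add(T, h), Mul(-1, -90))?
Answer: Rational(-2383878162522144192, 40692778960703) ≈ -58582.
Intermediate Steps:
u = Rational(-16084, 7945) (u = Mul(16084, Rational(-1, 7945)) = Rational(-16084, 7945) ≈ -2.0244)
Function('v')(T, h) = Add(90, T, h) (Function('v')(T, h) = Add(Add(T, h), 90) = Add(90, T, h))
Add(Mul(40496, Pow(17086, -1)), Mul(Mul(Add(13681, Function('v')(12, Mul(95, Pow(-79, -1)))), Add(24300, 7960)), Pow(Add(u, -7587), -1))) = Add(Mul(40496, Pow(17086, -1)), Mul(Mul(Add(13681, Add(90, 12, Mul(95, Pow(-79, -1)))), Add(24300, 7960)), Pow(Add(Rational(-16084, 7945), -7587), -1))) = Add(Mul(40496, Rational(1, 17086)), Mul(Mul(Add(13681, Add(90, 12, Mul(95, Rational(-1, 79)))), 32260), Pow(Rational(-60294799, 7945), -1))) = Add(Rational(20248, 8543), Mul(Mul(Add(13681, Add(90, 12, Rational(-95, 79))), 32260), Rational(-7945, 60294799))) = Add(Rational(20248, 8543), Mul(Mul(Add(13681, Rational(7963, 79)), 32260), Rational(-7945, 60294799))) = Add(Rational(20248, 8543), Mul(Mul(Rational(1088762, 79), 32260), Rational(-7945, 60294799))) = Add(Rational(20248, 8543), Mul(Rational(35123462120, 79), Rational(-7945, 60294799))) = Add(Rational(20248, 8543), Rational(-279055906543400, 4763289121)) = Rational(-2383878162522144192, 40692778960703)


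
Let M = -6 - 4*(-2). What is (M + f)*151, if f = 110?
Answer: 16912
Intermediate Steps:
M = 2 (M = -6 + 8 = 2)
(M + f)*151 = (2 + 110)*151 = 112*151 = 16912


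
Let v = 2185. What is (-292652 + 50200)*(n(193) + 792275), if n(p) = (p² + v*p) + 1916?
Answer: -303827511540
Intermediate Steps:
n(p) = 1916 + p² + 2185*p (n(p) = (p² + 2185*p) + 1916 = 1916 + p² + 2185*p)
(-292652 + 50200)*(n(193) + 792275) = (-292652 + 50200)*((1916 + 193² + 2185*193) + 792275) = -242452*((1916 + 37249 + 421705) + 792275) = -242452*(460870 + 792275) = -242452*1253145 = -303827511540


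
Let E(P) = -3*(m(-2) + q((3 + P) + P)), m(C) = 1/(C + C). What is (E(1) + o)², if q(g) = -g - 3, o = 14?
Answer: 24025/16 ≈ 1501.6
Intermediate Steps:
q(g) = -3 - g
m(C) = 1/(2*C)
E(P) = 75/4 + 6*P (E(P) = -3*((½)/(-2) + (-3 - ((3 + P) + P))) = -3*((½)*(-½) + (-3 - (3 + 2*P))) = -3*(-¼ + (-3 + (-3 - 2*P))) = -3*(-¼ + (-6 - 2*P)) = -3*(-25/4 - 2*P) = 75/4 + 6*P)
(E(1) + o)² = ((75/4 + 6*1) + 14)² = ((75/4 + 6) + 14)² = (99/4 + 14)² = (155/4)² = 24025/16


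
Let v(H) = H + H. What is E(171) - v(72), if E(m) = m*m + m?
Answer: 29268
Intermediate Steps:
v(H) = 2*H
E(m) = m + m² (E(m) = m² + m = m + m²)
E(171) - v(72) = 171*(1 + 171) - 2*72 = 171*172 - 1*144 = 29412 - 144 = 29268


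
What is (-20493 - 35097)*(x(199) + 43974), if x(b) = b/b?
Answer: -2444570250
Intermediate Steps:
x(b) = 1
(-20493 - 35097)*(x(199) + 43974) = (-20493 - 35097)*(1 + 43974) = -55590*43975 = -2444570250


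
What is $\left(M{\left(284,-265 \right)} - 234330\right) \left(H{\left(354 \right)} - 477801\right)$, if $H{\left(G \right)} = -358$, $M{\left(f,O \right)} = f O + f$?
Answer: $147897447654$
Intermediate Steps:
$M{\left(f,O \right)} = f + O f$ ($M{\left(f,O \right)} = O f + f = f + O f$)
$\left(M{\left(284,-265 \right)} - 234330\right) \left(H{\left(354 \right)} - 477801\right) = \left(284 \left(1 - 265\right) - 234330\right) \left(-358 - 477801\right) = \left(284 \left(-264\right) - 234330\right) \left(-478159\right) = \left(-74976 - 234330\right) \left(-478159\right) = \left(-309306\right) \left(-478159\right) = 147897447654$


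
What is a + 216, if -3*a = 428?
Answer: 220/3 ≈ 73.333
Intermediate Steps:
a = -428/3 (a = -1/3*428 = -428/3 ≈ -142.67)
a + 216 = -428/3 + 216 = 220/3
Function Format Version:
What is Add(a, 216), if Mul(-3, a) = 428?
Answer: Rational(220, 3) ≈ 73.333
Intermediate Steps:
a = Rational(-428, 3) (a = Mul(Rational(-1, 3), 428) = Rational(-428, 3) ≈ -142.67)
Add(a, 216) = Add(Rational(-428, 3), 216) = Rational(220, 3)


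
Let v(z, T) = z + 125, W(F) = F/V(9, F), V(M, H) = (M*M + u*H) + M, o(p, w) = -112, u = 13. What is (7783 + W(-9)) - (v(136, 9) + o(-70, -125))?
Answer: 22903/3 ≈ 7634.3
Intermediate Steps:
V(M, H) = M + M² + 13*H (V(M, H) = (M*M + 13*H) + M = (M² + 13*H) + M = M + M² + 13*H)
W(F) = F/(90 + 13*F) (W(F) = F/(9 + 9² + 13*F) = F/(9 + 81 + 13*F) = F/(90 + 13*F))
v(z, T) = 125 + z
(7783 + W(-9)) - (v(136, 9) + o(-70, -125)) = (7783 - 9/(90 + 13*(-9))) - ((125 + 136) - 112) = (7783 - 9/(90 - 117)) - (261 - 112) = (7783 - 9/(-27)) - 1*149 = (7783 - 9*(-1/27)) - 149 = (7783 + ⅓) - 149 = 23350/3 - 149 = 22903/3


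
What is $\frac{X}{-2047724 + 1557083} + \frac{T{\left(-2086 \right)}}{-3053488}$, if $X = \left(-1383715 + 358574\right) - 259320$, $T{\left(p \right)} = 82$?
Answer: $\frac{1961023008703}{749083202904} \approx 2.6179$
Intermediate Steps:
$X = -1284461$ ($X = -1025141 - 259320 = -1284461$)
$\frac{X}{-2047724 + 1557083} + \frac{T{\left(-2086 \right)}}{-3053488} = - \frac{1284461}{-2047724 + 1557083} + \frac{82}{-3053488} = - \frac{1284461}{-490641} + 82 \left(- \frac{1}{3053488}\right) = \left(-1284461\right) \left(- \frac{1}{490641}\right) - \frac{41}{1526744} = \frac{1284461}{490641} - \frac{41}{1526744} = \frac{1961023008703}{749083202904}$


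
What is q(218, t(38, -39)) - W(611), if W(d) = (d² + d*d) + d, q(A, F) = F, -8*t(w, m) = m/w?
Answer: -227164873/304 ≈ -7.4725e+5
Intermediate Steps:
t(w, m) = -m/(8*w)
W(d) = d + 2*d² (W(d) = (d² + d²) + d = 2*d² + d = d + 2*d²)
q(218, t(38, -39)) - W(611) = -⅛*(-39)/38 - 611*(1 + 2*611) = -⅛*(-39)*1/38 - 611*(1 + 1222) = 39/304 - 611*1223 = 39/304 - 1*747253 = 39/304 - 747253 = -227164873/304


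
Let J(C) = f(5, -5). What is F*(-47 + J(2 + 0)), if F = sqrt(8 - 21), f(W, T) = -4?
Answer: -51*I*sqrt(13) ≈ -183.88*I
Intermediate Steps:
F = I*sqrt(13) (F = sqrt(-13) = I*sqrt(13) ≈ 3.6056*I)
J(C) = -4
F*(-47 + J(2 + 0)) = (I*sqrt(13))*(-47 - 4) = (I*sqrt(13))*(-51) = -51*I*sqrt(13)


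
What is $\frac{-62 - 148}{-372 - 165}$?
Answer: $\frac{70}{179} \approx 0.39106$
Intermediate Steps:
$\frac{-62 - 148}{-372 - 165} = - \frac{210}{-537} = \left(-210\right) \left(- \frac{1}{537}\right) = \frac{70}{179}$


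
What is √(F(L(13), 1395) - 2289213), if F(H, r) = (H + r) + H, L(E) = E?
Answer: 4*I*√142987 ≈ 1512.5*I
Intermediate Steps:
F(H, r) = r + 2*H
√(F(L(13), 1395) - 2289213) = √((1395 + 2*13) - 2289213) = √((1395 + 26) - 2289213) = √(1421 - 2289213) = √(-2287792) = 4*I*√142987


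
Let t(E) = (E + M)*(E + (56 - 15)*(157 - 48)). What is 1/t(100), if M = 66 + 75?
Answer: 1/1101129 ≈ 9.0816e-7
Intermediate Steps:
M = 141
t(E) = (141 + E)*(4469 + E) (t(E) = (E + 141)*(E + (56 - 15)*(157 - 48)) = (141 + E)*(E + 41*109) = (141 + E)*(E + 4469) = (141 + E)*(4469 + E))
1/t(100) = 1/(630129 + 100² + 4610*100) = 1/(630129 + 10000 + 461000) = 1/1101129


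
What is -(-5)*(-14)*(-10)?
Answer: 700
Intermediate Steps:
-(-5)*(-14)*(-10) = -5*14*(-10) = -70*(-10) = 700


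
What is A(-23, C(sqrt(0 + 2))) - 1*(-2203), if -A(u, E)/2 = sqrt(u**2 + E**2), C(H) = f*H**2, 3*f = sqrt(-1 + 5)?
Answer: 2203 - 2*sqrt(4777)/3 ≈ 2156.9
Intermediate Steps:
f = 2/3 (f = sqrt(-1 + 5)/3 = sqrt(4)/3 = (1/3)*2 = 2/3 ≈ 0.66667)
C(H) = 2*H**2/3
A(u, E) = -2*sqrt(E**2 + u**2) (A(u, E) = -2*sqrt(u**2 + E**2) = -2*sqrt(E**2 + u**2))
A(-23, C(sqrt(0 + 2))) - 1*(-2203) = -2*sqrt((2*(sqrt(0 + 2))**2/3)**2 + (-23)**2) - 1*(-2203) = -2*sqrt((2*(sqrt(2))**2/3)**2 + 529) + 2203 = -2*sqrt(((2/3)*2)**2 + 529) + 2203 = -2*sqrt((4/3)**2 + 529) + 2203 = -2*sqrt(16/9 + 529) + 2203 = -2*sqrt(4777)/3 + 2203 = 2203 - 2*sqrt(4777)/3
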